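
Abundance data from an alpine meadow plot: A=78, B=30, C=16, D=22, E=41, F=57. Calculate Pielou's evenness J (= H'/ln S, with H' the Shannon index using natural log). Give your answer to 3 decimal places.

0.925

Total N = 78+30+16+22+41+57 = 244, so the proportions are 0.31967, 0.12295, 0.06557, 0.09016, 0.16803, 0.23361 (working shown to 5 dp, full precision carried).
H' = −Σ pᵢ ln pᵢ = −((-0.36457) + (-0.25770) + (-0.17866) + (-0.21695) + (-0.29970) + (-0.33969)) = 1.65728.
With S = 6 species, ln S = 1.79176, so J = 1.65728/1.79176 = 0.92494, i.e. 0.925 to 3 decimal places.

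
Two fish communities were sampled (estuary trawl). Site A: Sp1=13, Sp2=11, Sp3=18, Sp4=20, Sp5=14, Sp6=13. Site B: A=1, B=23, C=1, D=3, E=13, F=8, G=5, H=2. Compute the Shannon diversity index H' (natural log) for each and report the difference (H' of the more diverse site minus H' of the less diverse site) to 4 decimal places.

0.1523

Site A: N=89, proportions 0.1460674, 0.1235955, 0.2022472, 0.2247191, 0.1573034, 0.1460674, giving H' = 1.7700558 (working shown to 7 dp, full precision carried).
Site B: N=56, proportions 0.0178571, 0.4107143, 0.0178571, 0.0535714, 0.2321429, 0.1428571, 0.0892857, 0.0357143, giving H' = 1.6177524.
Difference = |1.7700558 − 1.6177524| = 0.1523034, i.e. 0.1523 to 4 decimal places.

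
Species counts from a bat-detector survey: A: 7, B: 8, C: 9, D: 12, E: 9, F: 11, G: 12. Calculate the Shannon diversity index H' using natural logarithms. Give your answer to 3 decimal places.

Total N = 7+8+9+12+9+11+12 = 68, so the proportions are 0.10294, 0.11765, 0.13235, 0.17647, 0.13235, 0.16176, 0.17647 (working shown to 5 dp, full precision carried).
Each pᵢ ln pᵢ term: 0.10294×(-2.27360)=-0.23405, 0.11765×(-2.14007)=-0.25177, 0.13235×(-2.02228)=-0.26766, 0.17647×(-1.73460)=-0.30611, 0.13235×(-2.02228)=-0.26766, 0.16176×(-1.82161)=-0.29467, 0.17647×(-1.73460)=-0.30611.
Sum = -1.92801, so H' = 1.928.

1.928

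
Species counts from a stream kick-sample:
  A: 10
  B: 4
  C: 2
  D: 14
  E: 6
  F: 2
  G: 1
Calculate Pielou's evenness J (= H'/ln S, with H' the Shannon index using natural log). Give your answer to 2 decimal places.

0.84

Total N = 10+4+2+14+6+2+1 = 39, so the proportions are 0.2564, 0.1026, 0.0513, 0.359, 0.1538, 0.0513, 0.0256 (working shown to 4 dp, full precision carried).
H' = −Σ pᵢ ln pᵢ = −((-0.3490) + (-0.2336) + (-0.1523) + (-0.3678) + (-0.2880) + (-0.1523) + (-0.0939)) = 1.6369.
With S = 7 species, ln S = 1.9459, so J = 1.6369/1.9459 = 0.8412, i.e. 0.84 to 2 decimal places.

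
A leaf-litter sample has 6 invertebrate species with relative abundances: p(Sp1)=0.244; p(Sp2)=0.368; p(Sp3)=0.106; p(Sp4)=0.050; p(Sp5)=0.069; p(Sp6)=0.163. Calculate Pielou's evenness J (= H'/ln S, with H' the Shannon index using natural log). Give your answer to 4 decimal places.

H' = −Σ pᵢ ln pᵢ = −((-0.344183) + (-0.367879) + (-0.237898) + (-0.149787) + (-0.184482) + (-0.295683)) = 1.579911 (working shown to 6 dp, full precision carried).
With S = 6 species, ln S = 1.791759, so J = 1.579911/1.791759 = 0.881765, i.e. 0.8818 to 4 decimal places.

0.8818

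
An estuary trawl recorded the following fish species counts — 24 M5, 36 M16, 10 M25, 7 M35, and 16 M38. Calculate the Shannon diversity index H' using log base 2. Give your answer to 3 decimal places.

2.098

Total N = 24+36+10+7+16 = 93, so the proportions are 0.25806, 0.3871, 0.10753, 0.07527, 0.17204 (working shown to 5 dp, full precision carried).
Each pᵢ log₂ pᵢ term: 0.25806×(-1.95420)=-0.50431, 0.3871×(-1.36923)=-0.53003, 0.10753×(-3.21723)=-0.34594, 0.07527×(-3.73180)=-0.28089, 0.17204×(-2.53916)=-0.43684.
Sum = -2.09801, so H' = 2.098.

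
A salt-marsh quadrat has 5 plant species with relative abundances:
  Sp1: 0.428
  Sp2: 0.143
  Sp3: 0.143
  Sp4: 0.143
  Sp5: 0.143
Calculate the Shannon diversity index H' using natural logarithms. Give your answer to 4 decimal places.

1.4757

Each pᵢ ln pᵢ term (working shown to 6 dp, full precision carried): 0.428×(-0.848632)=-0.363215, 0.143×(-1.944911)=-0.278122, 0.143×(-1.944911)=-0.278122, 0.143×(-1.944911)=-0.278122, 0.143×(-1.944911)=-0.278122.
Sum = -1.475703, so H' = 1.4757.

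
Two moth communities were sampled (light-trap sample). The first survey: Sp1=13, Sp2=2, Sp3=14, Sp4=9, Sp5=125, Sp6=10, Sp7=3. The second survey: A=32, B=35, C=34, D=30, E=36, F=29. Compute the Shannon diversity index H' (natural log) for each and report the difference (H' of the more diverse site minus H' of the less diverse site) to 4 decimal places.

0.7166

The first survey: N=176, proportions 0.073864, 0.011364, 0.079545, 0.051136, 0.710227, 0.056818, 0.017045, giving H' = 1.072113 (working shown to 6 dp, full precision carried).
The second survey: N=196, proportions 0.163265, 0.178571, 0.173469, 0.153061, 0.183673, 0.147959, giving H' = 1.788670.
Difference = |1.072113 − 1.788670| = 0.716557, i.e. 0.7166 to 4 decimal places.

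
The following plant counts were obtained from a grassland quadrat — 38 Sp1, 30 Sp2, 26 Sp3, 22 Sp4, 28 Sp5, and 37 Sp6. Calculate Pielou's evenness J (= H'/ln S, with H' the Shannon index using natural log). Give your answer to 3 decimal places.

Total N = 38+30+26+22+28+37 = 181, so the proportions are 0.20994, 0.16575, 0.14365, 0.12155, 0.1547, 0.20442 (working shown to 5 dp, full precision carried).
H' = −Σ pᵢ ln pᵢ = −((-0.32771) + (-0.29789) + (-0.27873) + (-0.25615) + (-0.28871) + (-0.32453)) = 1.77373.
With S = 6 species, ln S = 1.79176, so J = 1.77373/1.79176 = 0.98994, i.e. 0.990 to 3 decimal places.

0.990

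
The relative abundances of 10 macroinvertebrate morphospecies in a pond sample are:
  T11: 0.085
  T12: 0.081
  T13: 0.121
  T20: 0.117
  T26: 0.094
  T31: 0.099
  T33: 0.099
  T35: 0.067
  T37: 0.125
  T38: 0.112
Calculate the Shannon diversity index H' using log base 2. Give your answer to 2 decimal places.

3.30

Each pᵢ log₂ pᵢ term (working shown to 4 dp, full precision carried): 0.085×(-3.5564)=-0.3023, 0.081×(-3.6259)=-0.2937, 0.121×(-3.0469)=-0.3687, 0.117×(-3.0954)=-0.3622, 0.094×(-3.4112)=-0.3207, 0.099×(-3.3364)=-0.3303, 0.099×(-3.3364)=-0.3303, 0.067×(-3.8997)=-0.2613, 0.125×(-3.0000)=-0.3750, 0.112×(-3.1584)=-0.3537.
Sum = -3.2981, so H' = 3.30.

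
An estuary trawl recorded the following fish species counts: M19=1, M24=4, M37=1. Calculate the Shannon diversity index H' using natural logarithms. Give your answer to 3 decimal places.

Total N = 1+4+1 = 6, so the proportions are 0.16667, 0.66667, 0.16667 (working shown to 5 dp, full precision carried).
Each pᵢ ln pᵢ term: 0.16667×(-1.79176)=-0.29863, 0.66667×(-0.40547)=-0.27031, 0.16667×(-1.79176)=-0.29863.
Sum = -0.86756, so H' = 0.868.

0.868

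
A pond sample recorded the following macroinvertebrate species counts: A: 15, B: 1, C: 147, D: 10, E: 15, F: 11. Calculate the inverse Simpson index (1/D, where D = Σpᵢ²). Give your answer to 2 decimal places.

1.78

Total N = 15+1+147+10+15+11 = 199, so the proportions are 0.07538, 0.00503, 0.73869, 0.05025, 0.07538, 0.05528 (working shown to 5 dp, full precision carried).
D = 0.07538² + 0.00503² + 0.73869² + 0.05025² + 0.07538² + 0.05528² = 0.00568 + 0.00003 + 0.54567 + 0.00253 + 0.00568 + 0.00306 = 0.56264.
So 1/D = 1.7773, i.e. 1.78 to 2 decimal places.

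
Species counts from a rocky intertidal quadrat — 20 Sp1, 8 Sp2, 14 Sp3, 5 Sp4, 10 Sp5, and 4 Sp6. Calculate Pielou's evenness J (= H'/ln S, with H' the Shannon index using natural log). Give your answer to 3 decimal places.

0.921

Total N = 20+8+14+5+10+4 = 61, so the proportions are 0.32787, 0.13115, 0.22951, 0.08197, 0.16393, 0.06557 (working shown to 5 dp, full precision carried).
H' = −Σ pᵢ ln pᵢ = −((-0.36562) + (-0.26642) + (-0.33779) + (-0.20504) + (-0.29644) + (-0.17866)) = 1.64997.
With S = 6 species, ln S = 1.79176, so J = 1.64997/1.79176 = 0.92087, i.e. 0.921 to 3 decimal places.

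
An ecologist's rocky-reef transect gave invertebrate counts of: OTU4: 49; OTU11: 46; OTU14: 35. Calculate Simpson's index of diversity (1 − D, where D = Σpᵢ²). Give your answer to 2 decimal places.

Total N = 49+46+35 = 130, so the proportions are 0.3769, 0.3538, 0.2692 (working shown to 4 dp, full precision carried).
D = 0.3769² + 0.3538² + 0.2692² = 0.1421 + 0.1252 + 0.0725 = 0.3398.
So 1 − D = 0.6602, i.e. 0.66 to 2 decimal places.

0.66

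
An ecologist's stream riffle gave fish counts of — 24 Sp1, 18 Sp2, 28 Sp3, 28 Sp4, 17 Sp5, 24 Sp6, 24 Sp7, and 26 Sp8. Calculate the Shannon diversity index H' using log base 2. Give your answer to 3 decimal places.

2.980

Total N = 24+18+28+28+17+24+24+26 = 189, so the proportions are 0.12698, 0.09524, 0.14815, 0.14815, 0.08995, 0.12698, 0.12698, 0.13757 (working shown to 5 dp, full precision carried).
Each pᵢ log₂ pᵢ term: 0.12698×(-2.97728)=-0.37807, 0.09524×(-3.39232)=-0.32308, 0.14815×(-2.75489)=-0.40813, 0.14815×(-2.75489)=-0.40813, 0.08995×(-3.47478)=-0.31255, 0.12698×(-2.97728)=-0.37807, 0.12698×(-2.97728)=-0.37807, 0.13757×(-2.86180)=-0.39369.
Sum = -2.97978, so H' = 2.980.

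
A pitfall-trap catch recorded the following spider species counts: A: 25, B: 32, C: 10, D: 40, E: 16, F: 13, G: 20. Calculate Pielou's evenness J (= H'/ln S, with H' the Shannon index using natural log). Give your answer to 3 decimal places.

Total N = 25+32+10+40+16+13+20 = 156, so the proportions are 0.16026, 0.20513, 0.0641, 0.25641, 0.10256, 0.08333, 0.12821 (working shown to 5 dp, full precision carried).
H' = −Σ pᵢ ln pᵢ = −((-0.29343) + (-0.32495) + (-0.17611) + (-0.34897) + (-0.23357) + (-0.20708) + (-0.26335)) = 1.84744.
With S = 7 species, ln S = 1.94591, so J = 1.84744/1.94591 = 0.94940, i.e. 0.949 to 3 decimal places.

0.949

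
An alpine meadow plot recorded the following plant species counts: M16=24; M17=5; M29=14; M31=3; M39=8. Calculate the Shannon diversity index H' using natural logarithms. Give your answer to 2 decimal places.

Total N = 24+5+14+3+8 = 54, so the proportions are 0.4444, 0.0926, 0.2593, 0.0556, 0.1481 (working shown to 4 dp, full precision carried).
Each pᵢ ln pᵢ term: 0.4444×(-0.8109)=-0.3604, 0.0926×(-2.3795)=-0.2203, 0.2593×(-1.3499)=-0.3500, 0.0556×(-2.8904)=-0.1606, 0.1481×(-1.9095)=-0.2829.
Sum = -1.3742, so H' = 1.37.

1.37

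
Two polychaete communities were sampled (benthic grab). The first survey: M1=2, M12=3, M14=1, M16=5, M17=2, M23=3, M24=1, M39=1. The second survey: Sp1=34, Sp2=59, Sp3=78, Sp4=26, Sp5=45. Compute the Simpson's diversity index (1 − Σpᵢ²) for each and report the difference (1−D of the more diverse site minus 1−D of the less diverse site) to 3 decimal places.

0.063

The first survey: N=18, proportions 0.11111, 0.16667, 0.05556, 0.27778, 0.11111, 0.16667, 0.05556, 0.05556, giving 1−D = 0.83333 (working shown to 5 dp, full precision carried).
The second survey: N=242, proportions 0.1405, 0.2438, 0.32231, 0.10744, 0.18595, giving 1−D = 0.77081.
Difference = |0.83333 − 0.77081| = 0.06252, i.e. 0.063 to 3 decimal places.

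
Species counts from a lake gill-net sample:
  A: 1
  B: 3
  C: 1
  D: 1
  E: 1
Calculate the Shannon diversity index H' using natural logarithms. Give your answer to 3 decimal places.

Total N = 1+3+1+1+1 = 7, so the proportions are 0.14286, 0.42857, 0.14286, 0.14286, 0.14286 (working shown to 5 dp, full precision carried).
Each pᵢ ln pᵢ term: 0.14286×(-1.94591)=-0.27799, 0.42857×(-0.84730)=-0.36313, 0.14286×(-1.94591)=-0.27799, 0.14286×(-1.94591)=-0.27799, 0.14286×(-1.94591)=-0.27799.
Sum = -1.47508, so H' = 1.475.

1.475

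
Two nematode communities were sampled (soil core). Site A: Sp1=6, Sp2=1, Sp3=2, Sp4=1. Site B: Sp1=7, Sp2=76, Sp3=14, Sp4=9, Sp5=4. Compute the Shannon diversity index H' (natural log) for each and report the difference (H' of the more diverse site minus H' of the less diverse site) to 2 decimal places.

0.07

Site A: N=10, proportions 0.6, 0.1, 0.2, 0.1, giving H' = 1.0889 (working shown to 4 dp, full precision carried).
Site B: N=110, proportions 0.0636, 0.6909, 0.1273, 0.0818, 0.0364, giving H' = 1.0184.
Difference = |1.0889 − 1.0184| = 0.0705, i.e. 0.07 to 2 decimal places.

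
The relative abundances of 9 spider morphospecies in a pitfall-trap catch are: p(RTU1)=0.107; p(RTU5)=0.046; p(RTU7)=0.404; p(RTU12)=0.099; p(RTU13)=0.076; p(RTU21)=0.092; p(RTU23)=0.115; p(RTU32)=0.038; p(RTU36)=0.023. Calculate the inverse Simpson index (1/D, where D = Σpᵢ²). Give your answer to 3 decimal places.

D = 0.107² + 0.046² + 0.404² + 0.099² + 0.076² + 0.092² + 0.115² + 0.038² + 0.023² = 0.0114490 + 0.0021160 + 0.1632160 + 0.0098010 + 0.0057760 + 0.0084640 + 0.0132250 + 0.0014440 + 0.0005290 = 0.2160200 (working shown to 7 dp, full precision carried).
So 1/D = 4.62920, i.e. 4.629 to 3 decimal places.

4.629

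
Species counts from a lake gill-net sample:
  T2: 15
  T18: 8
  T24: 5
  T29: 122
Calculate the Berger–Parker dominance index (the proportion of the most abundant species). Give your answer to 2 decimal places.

Total N = 15+8+5+122 = 150, so the proportions are 0.1, 0.0533, 0.0333, 0.8133 (working shown to 4 dp, full precision carried).
The largest proportion is 0.8133, i.e. d = 0.81 to 2 decimal places.

0.81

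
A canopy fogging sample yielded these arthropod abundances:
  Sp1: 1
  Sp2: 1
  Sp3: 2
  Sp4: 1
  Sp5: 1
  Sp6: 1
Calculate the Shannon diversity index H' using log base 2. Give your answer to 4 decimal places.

Total N = 1+1+2+1+1+1 = 7, so the proportions are 0.142857, 0.142857, 0.285714, 0.142857, 0.142857, 0.142857 (working shown to 6 dp, full precision carried).
Each pᵢ log₂ pᵢ term: 0.142857×(-2.807355)=-0.401051, 0.142857×(-2.807355)=-0.401051, 0.285714×(-1.807355)=-0.516387, 0.142857×(-2.807355)=-0.401051, 0.142857×(-2.807355)=-0.401051, 0.142857×(-2.807355)=-0.401051.
Sum = -2.521641, so H' = 2.5216.

2.5216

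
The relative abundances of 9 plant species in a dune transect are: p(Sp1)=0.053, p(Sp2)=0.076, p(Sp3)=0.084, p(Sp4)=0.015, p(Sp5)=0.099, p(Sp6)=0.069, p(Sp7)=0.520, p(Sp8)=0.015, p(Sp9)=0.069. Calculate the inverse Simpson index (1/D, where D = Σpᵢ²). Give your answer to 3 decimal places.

3.270

D = 0.053² + 0.076² + 0.084² + 0.015² + 0.099² + 0.069² + 0.52² + 0.015² + 0.069² = 0.0028090 + 0.0057760 + 0.0070560 + 0.0002250 + 0.0098010 + 0.0047610 + 0.2704000 + 0.0002250 + 0.0047610 = 0.3058140 (working shown to 7 dp, full precision carried).
So 1/D = 3.26996, i.e. 3.270 to 3 decimal places.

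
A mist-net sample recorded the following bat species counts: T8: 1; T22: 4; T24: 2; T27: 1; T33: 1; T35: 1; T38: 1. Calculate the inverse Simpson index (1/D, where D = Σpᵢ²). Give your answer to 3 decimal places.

Total N = 1+4+2+1+1+1+1 = 11, so the proportions are 0.0909091, 0.3636364, 0.1818182, 0.0909091, 0.0909091, 0.0909091, 0.0909091 (working shown to 7 dp, full precision carried).
D = 0.0909091² + 0.3636364² + 0.1818182² + 0.0909091² + 0.0909091² + 0.0909091² + 0.0909091² = 0.0082645 + 0.1322314 + 0.0330579 + 0.0082645 + 0.0082645 + 0.0082645 + 0.0082645 = 0.2066116.
So 1/D = 4.84000, i.e. 4.840 to 3 decimal places.

4.840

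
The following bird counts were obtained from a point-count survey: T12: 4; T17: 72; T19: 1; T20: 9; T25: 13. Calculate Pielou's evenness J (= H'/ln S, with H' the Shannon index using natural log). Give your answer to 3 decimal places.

Total N = 4+72+1+9+13 = 99, so the proportions are 0.0404, 0.72727, 0.0101, 0.09091, 0.13131 (working shown to 5 dp, full precision carried).
H' = −Σ pᵢ ln pᵢ = −((-0.12965) + (-0.23160) + (-0.04642) + (-0.21799) + (-0.26659)) = 0.89225.
With S = 5 species, ln S = 1.60944, so J = 0.89225/1.60944 = 0.55438, i.e. 0.554 to 3 decimal places.

0.554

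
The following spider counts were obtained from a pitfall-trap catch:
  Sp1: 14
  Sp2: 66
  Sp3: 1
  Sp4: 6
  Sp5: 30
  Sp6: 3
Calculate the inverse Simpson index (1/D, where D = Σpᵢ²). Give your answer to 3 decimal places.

Total N = 14+66+1+6+30+3 = 120, so the proportions are 0.116667, 0.55, 0.008333, 0.05, 0.25, 0.025 (working shown to 6 dp, full precision carried).
D = 0.116667² + 0.55² + 0.008333² + 0.05² + 0.25² + 0.025² = 0.013611 + 0.302500 + 0.000069 + 0.002500 + 0.062500 + 0.000625 = 0.381806.
So 1/D = 2.61913, i.e. 2.619 to 3 decimal places.

2.619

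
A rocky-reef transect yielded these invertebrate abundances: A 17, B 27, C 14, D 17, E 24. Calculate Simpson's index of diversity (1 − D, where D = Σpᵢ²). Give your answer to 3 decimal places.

Total N = 17+27+14+17+24 = 99, so the proportions are 0.17172, 0.27273, 0.14141, 0.17172, 0.24242 (working shown to 5 dp, full precision carried).
D = 0.17172² + 0.27273² + 0.14141² + 0.17172² + 0.24242² = 0.02949 + 0.07438 + 0.02000 + 0.02949 + 0.05877 = 0.21212.
So 1 − D = 0.78788, i.e. 0.788 to 3 decimal places.

0.788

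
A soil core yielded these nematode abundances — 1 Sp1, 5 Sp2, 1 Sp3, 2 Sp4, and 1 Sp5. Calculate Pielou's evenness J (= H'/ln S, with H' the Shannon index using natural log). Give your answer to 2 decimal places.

0.84

Total N = 1+5+1+2+1 = 10, so the proportions are 0.1, 0.5, 0.1, 0.2, 0.1 (working shown to 4 dp, full precision carried).
H' = −Σ pᵢ ln pᵢ = −((-0.2303) + (-0.3466) + (-0.2303) + (-0.3219) + (-0.2303)) = 1.3592.
With S = 5 species, ln S = 1.6094, so J = 1.3592/1.6094 = 0.8445, i.e. 0.84 to 2 decimal places.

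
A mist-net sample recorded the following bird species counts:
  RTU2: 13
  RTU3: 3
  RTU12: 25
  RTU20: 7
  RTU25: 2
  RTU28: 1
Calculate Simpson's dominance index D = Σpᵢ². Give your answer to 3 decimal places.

0.329

Total N = 13+3+25+7+2+1 = 51, so the proportions are 0.2549, 0.05882, 0.4902, 0.13725, 0.03922, 0.01961 (working shown to 5 dp, full precision carried).
D = 0.2549² + 0.05882² + 0.4902² + 0.13725² + 0.03922² + 0.01961² = 0.06498 + 0.00346 + 0.24029 + 0.01884 + 0.00154 + 0.00038 = 0.32949.
To 3 decimal places, D = 0.329.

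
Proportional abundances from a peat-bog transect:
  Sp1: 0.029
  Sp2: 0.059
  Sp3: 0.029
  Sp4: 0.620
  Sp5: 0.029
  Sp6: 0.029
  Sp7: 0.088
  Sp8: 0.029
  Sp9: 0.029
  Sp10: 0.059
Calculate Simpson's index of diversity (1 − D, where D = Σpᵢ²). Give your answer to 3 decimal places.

D = 0.029² + 0.059² + 0.029² + 0.62² + 0.029² + 0.029² + 0.088² + 0.029² + 0.029² + 0.059² = 0.00084 + 0.00348 + 0.00084 + 0.38440 + 0.00084 + 0.00084 + 0.00774 + 0.00084 + 0.00084 + 0.00348 = 0.40415 (working shown to 5 dp, full precision carried).
So 1 − D = 0.59585, i.e. 0.596 to 3 decimal places.

0.596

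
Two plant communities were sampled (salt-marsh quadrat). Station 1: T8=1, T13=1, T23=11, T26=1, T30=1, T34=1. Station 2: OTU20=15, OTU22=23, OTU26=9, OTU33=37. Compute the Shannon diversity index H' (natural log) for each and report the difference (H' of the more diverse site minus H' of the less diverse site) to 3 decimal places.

0.139

Station 1: N=16, proportions 0.0625, 0.0625, 0.6875, 0.0625, 0.0625, 0.0625, giving H' = 1.12404 (working shown to 5 dp, full precision carried).
Station 2: N=84, proportions 0.17857, 0.27381, 0.10714, 0.44048, giving H' = 1.26277.
Difference = |1.12404 − 1.26277| = 0.13873, i.e. 0.139 to 3 decimal places.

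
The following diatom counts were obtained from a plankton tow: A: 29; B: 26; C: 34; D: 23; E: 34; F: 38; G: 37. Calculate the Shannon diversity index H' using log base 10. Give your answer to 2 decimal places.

Total N = 29+26+34+23+34+38+37 = 221, so the proportions are 0.1312, 0.1176, 0.1538, 0.1041, 0.1538, 0.1719, 0.1674 (working shown to 4 dp, full precision carried).
Each pᵢ log₁₀ pᵢ term: 0.1312×(-0.8820)=-0.1157, 0.1176×(-0.9294)=-0.1093, 0.1538×(-0.8129)=-0.1251, 0.1041×(-0.9827)=-0.1023, 0.1538×(-0.8129)=-0.1251, 0.1719×(-0.7646)=-0.1315, 0.1674×(-0.7762)=-0.1300.
Sum = -0.8389, so H' = 0.84.

0.84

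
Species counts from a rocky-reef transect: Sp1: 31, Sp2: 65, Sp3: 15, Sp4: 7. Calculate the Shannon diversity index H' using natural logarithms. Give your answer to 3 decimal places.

1.109

Total N = 31+65+15+7 = 118, so the proportions are 0.26271, 0.55085, 0.12712, 0.05932 (working shown to 5 dp, full precision carried).
Each pᵢ ln pᵢ term: 0.26271×(-1.33670)=-0.35117, 0.55085×(-0.59630)=-0.32847, 0.12712×(-2.06263)=-0.26220, 0.05932×(-2.82477)=-0.16757.
Sum = -1.10941, so H' = 1.109.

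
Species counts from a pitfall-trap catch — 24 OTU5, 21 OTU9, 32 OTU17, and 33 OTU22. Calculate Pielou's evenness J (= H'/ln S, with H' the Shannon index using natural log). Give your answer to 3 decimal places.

0.987

Total N = 24+21+32+33 = 110, so the proportions are 0.21818, 0.19091, 0.29091, 0.3 (working shown to 5 dp, full precision carried).
H' = −Σ pᵢ ln pᵢ = −((-0.33217) + (-0.31614) + (-0.35920) + (-0.36119)) = 1.36869.
With S = 4 species, ln S = 1.38629, so J = 1.36869/1.38629 = 0.98730, i.e. 0.987 to 3 decimal places.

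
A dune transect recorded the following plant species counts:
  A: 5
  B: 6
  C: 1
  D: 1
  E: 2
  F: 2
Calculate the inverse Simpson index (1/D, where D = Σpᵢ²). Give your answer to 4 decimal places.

Total N = 5+6+1+1+2+2 = 17, so the proportions are 0.29411765, 0.35294118, 0.05882353, 0.05882353, 0.11764706, 0.11764706 (working shown to 8 dp, full precision carried).
D = 0.29411765² + 0.35294118² + 0.05882353² + 0.05882353² + 0.11764706² + 0.11764706² = 0.08650519 + 0.12456747 + 0.00346021 + 0.00346021 + 0.01384083 + 0.01384083 = 0.24567474.
So 1/D = 4.070423, i.e. 4.0704 to 4 decimal places.

4.0704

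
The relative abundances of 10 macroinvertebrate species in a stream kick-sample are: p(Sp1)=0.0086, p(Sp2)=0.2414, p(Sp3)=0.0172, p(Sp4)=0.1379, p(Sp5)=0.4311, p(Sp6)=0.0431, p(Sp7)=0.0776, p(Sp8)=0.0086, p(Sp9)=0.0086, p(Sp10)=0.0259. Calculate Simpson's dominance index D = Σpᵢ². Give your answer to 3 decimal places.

0.272

D = 0.0086² + 0.2414² + 0.0172² + 0.1379² + 0.4311² + 0.0431² + 0.0776² + 0.0086² + 0.0086² + 0.0259² = 0.00007 + 0.05827 + 0.00030 + 0.01902 + 0.18585 + 0.00186 + 0.00602 + 0.00007 + 0.00007 + 0.00067 = 0.27221 (working shown to 5 dp, full precision carried).
To 3 decimal places, D = 0.272.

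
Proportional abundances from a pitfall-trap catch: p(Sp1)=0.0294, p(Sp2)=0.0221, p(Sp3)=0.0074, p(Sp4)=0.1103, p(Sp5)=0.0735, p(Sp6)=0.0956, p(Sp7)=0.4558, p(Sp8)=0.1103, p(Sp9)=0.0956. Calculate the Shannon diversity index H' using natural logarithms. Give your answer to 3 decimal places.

1.709

Each pᵢ ln pᵢ term (working shown to 5 dp, full precision carried): 0.0294×(-3.52676)=-0.10369, 0.0221×(-3.81218)=-0.08425, 0.0074×(-4.90628)=-0.03631, 0.1103×(-2.20455)=-0.24316, 0.0735×(-2.61047)=-0.19187, 0.0956×(-2.34758)=-0.22443, 0.4558×(-0.78570)=-0.35812, 0.1103×(-2.20455)=-0.24316, 0.0956×(-2.34758)=-0.22443.
Sum = -1.70942, so H' = 1.709.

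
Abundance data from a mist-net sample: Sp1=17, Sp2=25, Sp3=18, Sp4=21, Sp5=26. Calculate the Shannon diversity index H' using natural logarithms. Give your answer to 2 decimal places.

1.60

Total N = 17+25+18+21+26 = 107, so the proportions are 0.1589, 0.2336, 0.1682, 0.1963, 0.243 (working shown to 4 dp, full precision carried).
Each pᵢ ln pᵢ term: 0.1589×(-1.8396)=-0.2923, 0.2336×(-1.4540)=-0.3397, 0.1682×(-1.7825)=-0.2999, 0.1963×(-1.6283)=-0.3196, 0.243×(-1.4147)=-0.3438.
Sum = -1.5952, so H' = 1.60.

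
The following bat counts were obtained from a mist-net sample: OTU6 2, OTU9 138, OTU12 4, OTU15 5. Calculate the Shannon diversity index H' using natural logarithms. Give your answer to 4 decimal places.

0.3399

Total N = 2+138+4+5 = 149, so the proportions are 0.013423, 0.926174, 0.026846, 0.033557 (working shown to 6 dp, full precision carried).
Each pᵢ ln pᵢ term: 0.013423×(-4.310799)=-0.057863, 0.926174×(-0.076693)=-0.071031, 0.026846×(-3.617652)=-0.097118, 0.033557×(-3.394508)=-0.113910.
Sum = -0.339922, so H' = 0.3399.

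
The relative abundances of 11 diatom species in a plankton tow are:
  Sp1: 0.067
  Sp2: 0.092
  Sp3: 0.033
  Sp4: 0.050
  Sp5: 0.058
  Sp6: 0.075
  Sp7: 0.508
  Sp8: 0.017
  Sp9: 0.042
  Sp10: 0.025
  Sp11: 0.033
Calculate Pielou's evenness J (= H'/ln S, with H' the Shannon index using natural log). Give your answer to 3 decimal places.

H' = −Σ pᵢ ln pᵢ = −((-0.18111) + (-0.21951) + (-0.11257) + (-0.14979) + (-0.16514) + (-0.19427) + (-0.34406) + (-0.06927) + (-0.13314) + (-0.09222) + (-0.11257)) = 1.77365 (working shown to 5 dp, full precision carried).
With S = 11 species, ln S = 2.39790, so J = 1.77365/2.39790 = 0.73967, i.e. 0.740 to 3 decimal places.

0.740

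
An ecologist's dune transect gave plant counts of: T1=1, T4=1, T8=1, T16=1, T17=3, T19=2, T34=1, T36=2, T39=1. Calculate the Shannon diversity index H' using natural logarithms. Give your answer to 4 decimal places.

Total N = 1+1+1+1+3+2+1+2+1 = 13, so the proportions are 0.076923, 0.076923, 0.076923, 0.076923, 0.230769, 0.153846, 0.076923, 0.153846, 0.076923 (working shown to 6 dp, full precision carried).
Each pᵢ ln pᵢ term: 0.076923×(-2.564949)=-0.197304, 0.076923×(-2.564949)=-0.197304, 0.076923×(-2.564949)=-0.197304, 0.076923×(-2.564949)=-0.197304, 0.230769×(-1.466337)=-0.338385, 0.153846×(-1.871802)=-0.287970, 0.076923×(-2.564949)=-0.197304, 0.153846×(-1.871802)=-0.287970, 0.076923×(-2.564949)=-0.197304.
Sum = -2.098147, so H' = 2.0981.

2.0981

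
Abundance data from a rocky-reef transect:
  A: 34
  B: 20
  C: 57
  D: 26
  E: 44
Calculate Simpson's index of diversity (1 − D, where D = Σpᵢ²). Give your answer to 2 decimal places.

0.77

Total N = 34+20+57+26+44 = 181, so the proportions are 0.1878, 0.1105, 0.3149, 0.1436, 0.2431 (working shown to 4 dp, full precision carried).
D = 0.1878² + 0.1105² + 0.3149² + 0.1436² + 0.2431² = 0.0353 + 0.0122 + 0.0992 + 0.0206 + 0.0591 = 0.2264.
So 1 − D = 0.7736, i.e. 0.77 to 2 decimal places.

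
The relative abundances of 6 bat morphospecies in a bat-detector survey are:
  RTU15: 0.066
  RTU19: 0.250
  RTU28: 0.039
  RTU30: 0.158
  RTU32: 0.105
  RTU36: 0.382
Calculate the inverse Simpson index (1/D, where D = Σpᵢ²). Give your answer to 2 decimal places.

4.00

D = 0.066² + 0.25² + 0.039² + 0.158² + 0.105² + 0.382² = 0.004356 + 0.062500 + 0.001521 + 0.024964 + 0.011025 + 0.145924 = 0.250290 (working shown to 6 dp, full precision carried).
So 1/D = 3.9954, i.e. 4.00 to 2 decimal places.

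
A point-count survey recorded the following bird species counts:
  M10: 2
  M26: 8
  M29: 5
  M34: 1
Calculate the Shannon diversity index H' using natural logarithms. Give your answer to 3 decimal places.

Total N = 2+8+5+1 = 16, so the proportions are 0.125, 0.5, 0.3125, 0.0625 (working shown to 5 dp, full precision carried).
Each pᵢ ln pᵢ term: 0.125×(-2.07944)=-0.25993, 0.5×(-0.69315)=-0.34657, 0.3125×(-1.16315)=-0.36348, 0.0625×(-2.77259)=-0.17329.
Sum = -1.14328, so H' = 1.143.

1.143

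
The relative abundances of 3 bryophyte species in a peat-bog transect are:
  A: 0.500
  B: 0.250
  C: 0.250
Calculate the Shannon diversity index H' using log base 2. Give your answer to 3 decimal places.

1.500

Each pᵢ log₂ pᵢ term (working shown to 5 dp, full precision carried): 0.5×(-1.00000)=-0.50000, 0.25×(-2.00000)=-0.50000, 0.25×(-2.00000)=-0.50000.
Sum = -1.50000, so H' = 1.500.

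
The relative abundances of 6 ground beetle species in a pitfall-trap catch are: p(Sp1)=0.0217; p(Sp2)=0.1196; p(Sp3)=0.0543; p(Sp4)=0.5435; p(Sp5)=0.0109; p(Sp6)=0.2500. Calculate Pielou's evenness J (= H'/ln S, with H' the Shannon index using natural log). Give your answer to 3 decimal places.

0.682

H' = −Σ pᵢ ln pᵢ = −((-0.08312) + (-0.25398) + (-0.15819) + (-0.33139) + (-0.04926) + (-0.34657)) = 1.22251 (working shown to 5 dp, full precision carried).
With S = 6 species, ln S = 1.79176, so J = 1.22251/1.79176 = 0.68229, i.e. 0.682 to 3 decimal places.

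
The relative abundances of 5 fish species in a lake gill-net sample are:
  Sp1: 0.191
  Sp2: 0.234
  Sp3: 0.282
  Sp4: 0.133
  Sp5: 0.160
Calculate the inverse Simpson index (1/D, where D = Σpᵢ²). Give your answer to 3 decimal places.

D = 0.191² + 0.234² + 0.282² + 0.133² + 0.16² = 0.0364810 + 0.0547560 + 0.0795240 + 0.0176890 + 0.0256000 = 0.2140500 (working shown to 7 dp, full precision carried).
So 1/D = 4.67181, i.e. 4.672 to 3 decimal places.

4.672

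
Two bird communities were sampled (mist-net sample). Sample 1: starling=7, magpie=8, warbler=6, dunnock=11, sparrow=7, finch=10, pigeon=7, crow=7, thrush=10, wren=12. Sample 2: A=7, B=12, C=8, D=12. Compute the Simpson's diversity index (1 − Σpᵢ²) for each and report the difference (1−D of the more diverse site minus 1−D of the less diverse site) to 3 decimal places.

0.158

Sample 1: N=85, proportions 0.08235, 0.09412, 0.07059, 0.12941, 0.08235, 0.11765, 0.08235, 0.08235, 0.11765, 0.14118, giving 1−D = 0.89467 (working shown to 5 dp, full precision carried).
Sample 2: N=39, proportions 0.17949, 0.30769, 0.20513, 0.30769, giving 1−D = 0.73636.
Difference = |0.89467 − 0.73636| = 0.15831, i.e. 0.158 to 3 decimal places.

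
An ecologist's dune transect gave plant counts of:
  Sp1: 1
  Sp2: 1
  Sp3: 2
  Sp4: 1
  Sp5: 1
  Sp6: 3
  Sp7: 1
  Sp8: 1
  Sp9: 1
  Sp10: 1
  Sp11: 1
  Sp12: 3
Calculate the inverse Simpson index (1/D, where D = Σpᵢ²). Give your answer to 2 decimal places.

Total N = 1+1+2+1+1+3+1+1+1+1+1+3 = 17, so the proportions are 0.058824, 0.058824, 0.117647, 0.058824, 0.058824, 0.176471, 0.058824, 0.058824, 0.058824, 0.058824, 0.058824, 0.176471 (working shown to 6 dp, full precision carried).
D = 0.058824² + 0.058824² + 0.117647² + 0.058824² + 0.058824² + 0.176471² + 0.058824² + 0.058824² + 0.058824² + 0.058824² + 0.058824² + 0.176471² = 0.003460 + 0.003460 + 0.013841 + 0.003460 + 0.003460 + 0.031142 + 0.003460 + 0.003460 + 0.003460 + 0.003460 + 0.003460 + 0.031142 = 0.107266.
So 1/D = 9.3226, i.e. 9.32 to 2 decimal places.

9.32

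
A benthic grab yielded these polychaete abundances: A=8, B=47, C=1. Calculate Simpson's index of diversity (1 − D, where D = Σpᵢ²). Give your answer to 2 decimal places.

Total N = 8+47+1 = 56, so the proportions are 0.1429, 0.8393, 0.0179 (working shown to 4 dp, full precision carried).
D = 0.1429² + 0.8393² + 0.0179² = 0.0204 + 0.7044 + 0.0003 = 0.7251.
So 1 − D = 0.2749, i.e. 0.27 to 2 decimal places.

0.27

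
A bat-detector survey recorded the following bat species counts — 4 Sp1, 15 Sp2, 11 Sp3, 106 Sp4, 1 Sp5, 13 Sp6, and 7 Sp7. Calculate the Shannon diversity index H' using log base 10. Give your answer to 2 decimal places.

0.50

Total N = 4+15+11+106+1+13+7 = 157, so the proportions are 0.0255, 0.0955, 0.0701, 0.6752, 0.0064, 0.0828, 0.0446 (working shown to 4 dp, full precision carried).
Each pᵢ log₁₀ pᵢ term: 0.0255×(-1.5938)=-0.0406, 0.0955×(-1.0198)=-0.0974, 0.0701×(-1.1545)=-0.0809, 0.6752×(-0.1706)=-0.1152, 0.0064×(-2.1959)=-0.0140, 0.0828×(-1.0820)=-0.0896, 0.0446×(-1.3508)=-0.0602.
Sum = -0.4979, so H' = 0.50.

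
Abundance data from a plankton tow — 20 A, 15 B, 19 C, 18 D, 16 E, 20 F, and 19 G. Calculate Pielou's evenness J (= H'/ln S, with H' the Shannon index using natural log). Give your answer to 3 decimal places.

Total N = 20+15+19+18+16+20+19 = 127, so the proportions are 0.15748, 0.11811, 0.14961, 0.14173, 0.12598, 0.15748, 0.14961 (working shown to 5 dp, full precision carried).
H' = −Σ pᵢ ln pᵢ = −((-0.29110) + (-0.25230) + (-0.28421) + (-0.27692) + (-0.26099) + (-0.29110) + (-0.28421)) = 1.94083.
With S = 7 species, ln S = 1.94591, so J = 1.94083/1.94591 = 0.99739, i.e. 0.997 to 3 decimal places.

0.997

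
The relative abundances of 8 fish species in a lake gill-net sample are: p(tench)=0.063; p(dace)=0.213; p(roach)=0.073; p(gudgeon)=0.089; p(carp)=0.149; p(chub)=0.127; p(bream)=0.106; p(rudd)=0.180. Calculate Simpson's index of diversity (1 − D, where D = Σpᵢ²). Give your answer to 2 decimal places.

0.86

D = 0.063² + 0.213² + 0.073² + 0.089² + 0.149² + 0.127² + 0.106² + 0.18² = 0.0040 + 0.0454 + 0.0053 + 0.0079 + 0.0222 + 0.0161 + 0.0112 + 0.0324 = 0.1446 (working shown to 4 dp, full precision carried).
So 1 − D = 0.8554, i.e. 0.86 to 2 decimal places.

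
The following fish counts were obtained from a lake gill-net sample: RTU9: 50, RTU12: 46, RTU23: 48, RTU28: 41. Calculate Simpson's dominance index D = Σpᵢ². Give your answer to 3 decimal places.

Total N = 50+46+48+41 = 185, so the proportions are 0.27027, 0.24865, 0.25946, 0.22162 (working shown to 5 dp, full precision carried).
D = 0.27027² + 0.24865² + 0.25946² + 0.22162² = 0.07305 + 0.06183 + 0.06732 + 0.04912 = 0.25131.
To 3 decimal places, D = 0.251.

0.251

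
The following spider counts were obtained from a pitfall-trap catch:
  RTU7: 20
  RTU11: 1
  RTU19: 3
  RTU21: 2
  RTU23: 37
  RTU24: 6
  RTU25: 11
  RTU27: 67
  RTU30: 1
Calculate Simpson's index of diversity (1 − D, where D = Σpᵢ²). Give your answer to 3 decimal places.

0.706

Total N = 20+1+3+2+37+6+11+67+1 = 148, so the proportions are 0.13514, 0.00676, 0.02027, 0.01351, 0.25, 0.04054, 0.07432, 0.4527, 0.00676 (working shown to 5 dp, full precision carried).
D = 0.13514² + 0.00676² + 0.02027² + 0.01351² + 0.25² + 0.04054² + 0.07432² + 0.4527² + 0.00676² = 0.01826 + 0.00005 + 0.00041 + 0.00018 + 0.06250 + 0.00164 + 0.00552 + 0.20494 + 0.00005 = 0.29355.
So 1 − D = 0.70645, i.e. 0.706 to 3 decimal places.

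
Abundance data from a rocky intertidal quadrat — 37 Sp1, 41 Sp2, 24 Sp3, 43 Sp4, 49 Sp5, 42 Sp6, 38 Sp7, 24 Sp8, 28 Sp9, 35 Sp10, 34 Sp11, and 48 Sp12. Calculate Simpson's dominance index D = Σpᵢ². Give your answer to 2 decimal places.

Total N = 37+41+24+43+49+42+38+24+28+35+34+48 = 443, so the proportions are 0.0835, 0.0926, 0.0542, 0.0971, 0.1106, 0.0948, 0.0858, 0.0542, 0.0632, 0.079, 0.0767, 0.1084 (working shown to 4 dp, full precision carried).
D = 0.0835² + 0.0926² + 0.0542² + 0.0971² + 0.1106² + 0.0948² + 0.0858² + 0.0542² + 0.0632² + 0.079² + 0.0767² + 0.1084² = 0.0070 + 0.0086 + 0.0029 + 0.0094 + 0.0122 + 0.0090 + 0.0074 + 0.0029 + 0.0040 + 0.0062 + 0.0059 + 0.0117 = 0.0873.
To 2 decimal places, D = 0.09.

0.09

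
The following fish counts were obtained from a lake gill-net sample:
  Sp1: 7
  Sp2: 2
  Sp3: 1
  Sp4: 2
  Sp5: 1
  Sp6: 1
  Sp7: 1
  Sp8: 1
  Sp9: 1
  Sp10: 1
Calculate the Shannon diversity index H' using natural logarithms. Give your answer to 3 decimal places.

1.980

Total N = 7+2+1+2+1+1+1+1+1+1 = 18, so the proportions are 0.38889, 0.11111, 0.05556, 0.11111, 0.05556, 0.05556, 0.05556, 0.05556, 0.05556, 0.05556 (working shown to 5 dp, full precision carried).
Each pᵢ ln pᵢ term: 0.38889×(-0.94446)=-0.36729, 0.11111×(-2.19722)=-0.24414, 0.05556×(-2.89037)=-0.16058, 0.11111×(-2.19722)=-0.24414, 0.05556×(-2.89037)=-0.16058, 0.05556×(-2.89037)=-0.16058, 0.05556×(-2.89037)=-0.16058, 0.05556×(-2.89037)=-0.16058, 0.05556×(-2.89037)=-0.16058, 0.05556×(-2.89037)=-0.16058.
Sum = -1.97960, so H' = 1.980.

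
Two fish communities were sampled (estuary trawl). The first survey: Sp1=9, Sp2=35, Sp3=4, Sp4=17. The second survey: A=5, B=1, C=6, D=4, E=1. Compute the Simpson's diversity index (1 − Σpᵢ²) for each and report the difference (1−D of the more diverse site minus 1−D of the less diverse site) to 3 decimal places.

The first survey: N=65, proportions 0.1384615, 0.5384615, 0.0615385, 0.2615385, giving 1−D = 0.6186982 (working shown to 7 dp, full precision carried).
The second survey: N=17, proportions 0.2941176, 0.0588235, 0.3529412, 0.2352941, 0.0588235, giving 1−D = 0.7266436.
Difference = |0.6186982 − 0.7266436| = 0.1079454, i.e. 0.108 to 3 decimal places.

0.108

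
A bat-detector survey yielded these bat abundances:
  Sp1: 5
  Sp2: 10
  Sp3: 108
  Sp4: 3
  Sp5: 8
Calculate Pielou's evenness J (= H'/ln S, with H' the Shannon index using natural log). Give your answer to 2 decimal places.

Total N = 5+10+108+3+8 = 134, so the proportions are 0.0373, 0.0746, 0.806, 0.0224, 0.0597 (working shown to 4 dp, full precision carried).
H' = −Σ pᵢ ln pᵢ = −((-0.1227) + (-0.1937) + (-0.1739) + (-0.0851) + (-0.1683)) = 0.7436.
With S = 5 species, ln S = 1.6094, so J = 0.7436/1.6094 = 0.4620, i.e. 0.46 to 2 decimal places.

0.46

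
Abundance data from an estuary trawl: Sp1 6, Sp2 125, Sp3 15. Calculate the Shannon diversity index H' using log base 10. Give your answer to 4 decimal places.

0.2162

Total N = 6+125+15 = 146, so the proportions are 0.041096, 0.856164, 0.10274 (working shown to 6 dp, full precision carried).
Each pᵢ log₁₀ pᵢ term: 0.041096×(-1.386202)=-0.056967, 0.856164×(-0.067443)=-0.057742, 0.10274×(-0.988262)=-0.101534.
Sum = -0.216243, so H' = 0.2162.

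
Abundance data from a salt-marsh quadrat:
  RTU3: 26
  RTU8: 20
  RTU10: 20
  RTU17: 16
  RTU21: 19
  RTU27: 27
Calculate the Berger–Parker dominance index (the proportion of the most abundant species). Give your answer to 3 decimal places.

Total N = 26+20+20+16+19+27 = 128, so the proportions are 0.20312, 0.15625, 0.15625, 0.125, 0.14844, 0.21094 (working shown to 5 dp, full precision carried).
The largest proportion is 0.21094, i.e. d = 0.211 to 3 decimal places.

0.211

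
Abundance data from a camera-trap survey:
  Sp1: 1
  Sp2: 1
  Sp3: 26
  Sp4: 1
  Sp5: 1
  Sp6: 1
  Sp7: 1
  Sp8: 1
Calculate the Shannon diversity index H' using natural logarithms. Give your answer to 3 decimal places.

0.930

Total N = 1+1+26+1+1+1+1+1 = 33, so the proportions are 0.030303, 0.030303, 0.787879, 0.030303, 0.030303, 0.030303, 0.030303, 0.030303 (working shown to 6 dp, full precision carried).
Each pᵢ ln pᵢ term: 0.030303×(-3.496508)=-0.105955, 0.030303×(-3.496508)=-0.105955, 0.787879×(-0.238411)=-0.187839, 0.030303×(-3.496508)=-0.105955, 0.030303×(-3.496508)=-0.105955, 0.030303×(-3.496508)=-0.105955, 0.030303×(-3.496508)=-0.105955, 0.030303×(-3.496508)=-0.105955.
Sum = -0.929522, so H' = 0.930.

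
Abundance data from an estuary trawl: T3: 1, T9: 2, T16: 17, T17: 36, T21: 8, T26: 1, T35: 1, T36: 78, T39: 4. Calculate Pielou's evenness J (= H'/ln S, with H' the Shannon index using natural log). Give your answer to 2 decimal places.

Total N = 1+2+17+36+8+1+1+78+4 = 148, so the proportions are 0.0068, 0.0135, 0.1149, 0.2432, 0.0541, 0.0068, 0.0068, 0.527, 0.027 (working shown to 4 dp, full precision carried).
H' = −Σ pᵢ ln pᵢ = −((-0.0338) + (-0.0582) + (-0.2486) + (-0.3439) + (-0.1577) + (-0.0338) + (-0.0338) + (-0.3376) + (-0.0976)) = 1.3448.
With S = 9 species, ln S = 2.1972, so J = 1.3448/2.1972 = 0.6120, i.e. 0.61 to 2 decimal places.

0.61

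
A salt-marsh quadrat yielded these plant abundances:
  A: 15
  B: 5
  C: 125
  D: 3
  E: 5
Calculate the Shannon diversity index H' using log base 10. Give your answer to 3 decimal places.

0.301

Total N = 15+5+125+3+5 = 153, so the proportions are 0.09804, 0.03268, 0.81699, 0.01961, 0.03268 (working shown to 5 dp, full precision carried).
Each pᵢ log₁₀ pᵢ term: 0.09804×(-1.00860)=-0.09888, 0.03268×(-1.48572)=-0.04855, 0.81699×(-0.08778)=-0.07172, 0.01961×(-1.70757)=-0.03348, 0.03268×(-1.48572)=-0.04855.
Sum = -0.30119, so H' = 0.301.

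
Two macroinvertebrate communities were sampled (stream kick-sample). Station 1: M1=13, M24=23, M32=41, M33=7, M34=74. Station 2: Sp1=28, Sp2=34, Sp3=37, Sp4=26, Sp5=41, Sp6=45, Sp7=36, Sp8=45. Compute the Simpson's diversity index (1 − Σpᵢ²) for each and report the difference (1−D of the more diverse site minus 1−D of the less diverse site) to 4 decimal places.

Station 1: N=158, proportions 0.082278, 0.14557, 0.259494, 0.044304, 0.468354, giving 1−D = 0.683384 (working shown to 6 dp, full precision carried).
Station 2: N=292, proportions 0.09589, 0.116438, 0.126712, 0.089041, 0.140411, 0.15411, 0.123288, 0.15411, giving 1−D = 0.870848.
Difference = |0.683384 − 0.870848| = 0.187464, i.e. 0.1875 to 4 decimal places.

0.1875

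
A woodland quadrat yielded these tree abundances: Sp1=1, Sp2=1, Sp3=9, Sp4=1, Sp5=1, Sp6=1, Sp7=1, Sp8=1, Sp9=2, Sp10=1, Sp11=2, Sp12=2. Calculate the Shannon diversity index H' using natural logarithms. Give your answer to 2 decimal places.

2.09

Total N = 1+1+9+1+1+1+1+1+2+1+2+2 = 23, so the proportions are 0.0435, 0.0435, 0.3913, 0.0435, 0.0435, 0.0435, 0.0435, 0.0435, 0.087, 0.0435, 0.087, 0.087 (working shown to 4 dp, full precision carried).
Each pᵢ ln pᵢ term: 0.0435×(-3.1355)=-0.1363, 0.0435×(-3.1355)=-0.1363, 0.3913×(-0.9383)=-0.3671, 0.0435×(-3.1355)=-0.1363, 0.0435×(-3.1355)=-0.1363, 0.0435×(-3.1355)=-0.1363, 0.0435×(-3.1355)=-0.1363, 0.0435×(-3.1355)=-0.1363, 0.087×(-2.4423)=-0.2124, 0.0435×(-3.1355)=-0.1363, 0.087×(-2.4423)=-0.2124, 0.087×(-2.4423)=-0.2124.
Sum = -2.0949, so H' = 2.09.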